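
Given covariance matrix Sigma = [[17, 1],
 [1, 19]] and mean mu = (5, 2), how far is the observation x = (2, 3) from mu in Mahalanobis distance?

Step 1 — centre the observation: (x - mu) = (-3, 1).

Step 2 — invert Sigma. det(Sigma) = 17·19 - (1)² = 322.
  Sigma^{-1} = (1/det) · [[d, -b], [-b, a]] = [[0.059, -0.0031],
 [-0.0031, 0.0528]].

Step 3 — form the quadratic (x - mu)^T · Sigma^{-1} · (x - mu):
  Sigma^{-1} · (x - mu) = (-0.1801, 0.0621).
  (x - mu)^T · [Sigma^{-1} · (x - mu)] = (-3)·(-0.1801) + (1)·(0.0621) = 0.6025.

Step 4 — take square root: d = √(0.6025) ≈ 0.7762.

d(x, mu) = √(0.6025) ≈ 0.7762


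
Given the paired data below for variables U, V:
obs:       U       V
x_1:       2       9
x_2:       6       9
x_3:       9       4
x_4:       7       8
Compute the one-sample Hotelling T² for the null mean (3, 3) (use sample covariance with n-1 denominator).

Step 1 — sample mean vector:
  mean(U) = (2 + 6 + 9 + 7) / 4 = 24/4 = 6
  mean(V) = (9 + 9 + 4 + 8) / 4 = 30/4 = 7.5
  x̄ = (6, 7.5),  deviation x̄ - mu_0 = (6, 7.5) - (3, 3) = (3, 4.5).

Step 2 — sample covariance matrix, S[i,j] = (1/(n-1)) · Σ_k (x_{k,i} - mean_i) · (x_{k,j} - mean_j), divisor n-1 = 3:
  S[U,U] = ((-4)·(-4) + (0)·(0) + (3)·(3) + (1)·(1)) / 3 = 26/3 = 8.6667
  S[U,V] = ((-4)·(1.5) + (0)·(1.5) + (3)·(-3.5) + (1)·(0.5)) / 3 = -16/3 = -5.3333
  S[V,V] = ((1.5)·(1.5) + (1.5)·(1.5) + (-3.5)·(-3.5) + (0.5)·(0.5)) / 3 = 17/3 = 5.6667
  S = [[8.6667, -5.3333],
 [-5.3333, 5.6667]].

Step 3 — invert S. det(S) = 8.6667·5.6667 - (-5.3333)² = 20.6667.
  S^{-1} = (1/det) · [[d, -b], [-b, a]] = [[0.2742, 0.2581],
 [0.2581, 0.4194]].

Step 4 — quadratic form (x̄ - mu_0)^T · S^{-1} · (x̄ - mu_0):
  S^{-1} · (x̄ - mu_0) = (1.9839, 2.6613),
  (x̄ - mu_0)^T · [...] = (3)·(1.9839) + (4.5)·(2.6613) = 17.9274.

Step 5 — scale by n: T² = 4 · 17.9274 = 71.7097.

T² ≈ 71.7097


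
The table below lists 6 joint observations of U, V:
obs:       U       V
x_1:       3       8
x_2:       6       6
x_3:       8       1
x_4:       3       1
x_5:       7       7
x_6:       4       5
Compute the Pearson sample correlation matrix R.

Step 1 — column means:
  mean(U) = (3 + 6 + 8 + 3 + 7 + 4) / 6 = 31/6 = 5.1667
  mean(V) = (8 + 6 + 1 + 1 + 7 + 5) / 6 = 28/6 = 4.6667

Step 2 — sample variances and covariances s[i,j] = (1/(n-1)) · Σ_k (x_{k,i} - mean_i) · (x_{k,j} - mean_j), with n-1 = 5:
  s[U,U] = ((-2.1667)·(-2.1667) + (0.8333)·(0.8333) + (2.8333)·(2.8333) + (-2.1667)·(-2.1667) + (1.8333)·(1.8333) + (-1.1667)·(-1.1667)) / 5 = 22.8333/5 = 4.5667
  s[U,V] = ((-2.1667)·(3.3333) + (0.8333)·(1.3333) + (2.8333)·(-3.6667) + (-2.1667)·(-3.6667) + (1.8333)·(2.3333) + (-1.1667)·(0.3333)) / 5 = -4.6667/5 = -0.9333
  s[V,V] = ((3.3333)·(3.3333) + (1.3333)·(1.3333) + (-3.6667)·(-3.6667) + (-3.6667)·(-3.6667) + (2.3333)·(2.3333) + (0.3333)·(0.3333)) / 5 = 45.3333/5 = 9.0667
  Sample standard deviations s_i = √(s[i,i]):
  s(U) = √(4.5667) = 2.137
  s(V) = √(9.0667) = 3.0111

Step 3 — r_{ij} = s_{ij} / (s_i · s_j):
  r[U,U] = 1 (diagonal).
  r[U,V] = -0.9333 / (2.137 · 3.0111) = -0.9333 / 6.4346 = -0.145
  r[V,V] = 1 (diagonal).

R is symmetric with unit diagonal. Assembling:

R = [[1, -0.145],
 [-0.145, 1]]


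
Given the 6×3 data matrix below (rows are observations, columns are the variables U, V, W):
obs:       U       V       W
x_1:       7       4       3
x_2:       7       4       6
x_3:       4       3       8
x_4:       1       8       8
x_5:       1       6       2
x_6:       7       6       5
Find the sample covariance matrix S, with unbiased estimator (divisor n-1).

Step 1 — column means:
  mean(U) = (7 + 7 + 4 + 1 + 1 + 7) / 6 = 27/6 = 4.5
  mean(V) = (4 + 4 + 3 + 8 + 6 + 6) / 6 = 31/6 = 5.1667
  mean(W) = (3 + 6 + 8 + 8 + 2 + 5) / 6 = 32/6 = 5.3333

Step 2 — sample covariance S[i,j] = (1/(n-1)) · Σ_k (x_{k,i} - mean_i) · (x_{k,j} - mean_j), with n-1 = 5.
  S[U,U] = ((2.5)·(2.5) + (2.5)·(2.5) + (-0.5)·(-0.5) + (-3.5)·(-3.5) + (-3.5)·(-3.5) + (2.5)·(2.5)) / 5 = 43.5/5 = 8.7
  S[U,V] = ((2.5)·(-1.1667) + (2.5)·(-1.1667) + (-0.5)·(-2.1667) + (-3.5)·(2.8333) + (-3.5)·(0.8333) + (2.5)·(0.8333)) / 5 = -15.5/5 = -3.1
  S[U,W] = ((2.5)·(-2.3333) + (2.5)·(0.6667) + (-0.5)·(2.6667) + (-3.5)·(2.6667) + (-3.5)·(-3.3333) + (2.5)·(-0.3333)) / 5 = -4/5 = -0.8
  S[V,V] = ((-1.1667)·(-1.1667) + (-1.1667)·(-1.1667) + (-2.1667)·(-2.1667) + (2.8333)·(2.8333) + (0.8333)·(0.8333) + (0.8333)·(0.8333)) / 5 = 16.8333/5 = 3.3667
  S[V,W] = ((-1.1667)·(-2.3333) + (-1.1667)·(0.6667) + (-2.1667)·(2.6667) + (2.8333)·(2.6667) + (0.8333)·(-3.3333) + (0.8333)·(-0.3333)) / 5 = 0.6667/5 = 0.1333
  S[W,W] = ((-2.3333)·(-2.3333) + (0.6667)·(0.6667) + (2.6667)·(2.6667) + (2.6667)·(2.6667) + (-3.3333)·(-3.3333) + (-0.3333)·(-0.3333)) / 5 = 31.3333/5 = 6.2667

S is symmetric (S[j,i] = S[i,j]). Assembling:

S = [[8.7, -3.1, -0.8],
 [-3.1, 3.3667, 0.1333],
 [-0.8, 0.1333, 6.2667]]


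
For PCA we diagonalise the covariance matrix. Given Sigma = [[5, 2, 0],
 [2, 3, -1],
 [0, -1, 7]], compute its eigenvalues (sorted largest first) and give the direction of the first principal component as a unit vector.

Step 1 — characteristic polynomial p(λ) = det(λI - Sigma) = λ³ - tr·λ² + c_1·λ - det, where tr = trace, c_1 = sum of the principal 2×2 minors, det = det(Sigma):
  tr = 5 + 3 + 7 = 15,
  c_1 = (5·3 - (2)²) + (5·7 - (0)²) + (3·7 - (-1)²) = 11 + 35 + 20 = 66,
  det = 5·(3·7 - (-1)²) - (2)·((2)·7 - (-1)·(0)) + (0)·((2)·(-1) - 3·(0)) = 5·(20) - (2)·(14) + (0)·(-2) = 72.
  So p(λ) = λ³ - 15λ² + 66λ - 72.
Step 2 — look for an integer root (rational root theorem: any rational root is an integer divisor of 72). Testing λ = 6:
  p(6) = 216 - 540 + 396 - 72 = 0  ✓
  Dividing out (λ - 6): p(λ) = (λ - 6)(λ² - 9λ + 12).
Step 3 — remaining eigenvalues from the quadratic λ² - 9λ + 12 = 0:
  Δ = 9² - 4·12 = 81 - 48 = 33,  λ = (9 ± √33)/2 = (9 ± 5.7446)/2 ≈ 7.3723 or 1.6277.
  Sorted: λ_1 = 7.3723,  λ_2 = 6,  λ_3 = 1.6277  (check: sum = 15 = tr ✓).

Step 4 — unit eigenvector for λ_1 ≈ 7.3723: v spans the null space of (Sigma - λ_1 I), whose rows are
  r_1 = (-2.3723, 2, 0),  r_2 = (2, -4.3723, -1),  r_3 = (0, -1, -0.3723).
  v is orthogonal to every row, so take v ∝ r_1 × r_2 = ((2)·(-1) - (0)·(-4.3723), (0)·(2) - (-2.3723)·(-1), (-2.3723)·(-4.3723) - (2)·(2)) ≈ (-2, -2.3723, 6.3723).
  Rescale (multiply by -1 so the first nonzero entry is positive): u = (2, 2.3723, -6.3723).
  ||u|| = √((2)² + (2.3723)² + (-6.3723)²) = √(50.2337) ≈ 7.0876,  v_1 = u/||u|| ≈ (0.2822, 0.3347, -0.8991) (||v_1|| = 1).

λ_1 = 7.3723,  λ_2 = 6,  λ_3 = 1.6277;  v_1 ≈ (0.2822, 0.3347, -0.8991)


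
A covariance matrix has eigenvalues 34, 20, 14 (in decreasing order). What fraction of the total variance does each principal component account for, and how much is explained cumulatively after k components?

Step 1 — total variance = trace(Sigma) = Σ λ_i = 34 + 20 + 14 = 68.

Step 2 — fraction explained by component i = λ_i / Σ λ:
  PC1: 34/68 = 0.5
  PC2: 20/68 = 0.2941
  PC3: 14/68 = 0.2059

Step 3 — cumulative fraction after k components = (λ_1 + ... + λ_k) / Σ λ:
  k = 1: 34/68 = 0.5
  k = 2: (34 + 20)/68 = 54/68 = 0.7941
  k = 3: (34 + 20 + 14)/68 = 68/68 = 1

Summary (fraction, with percent):

explained: PC1 0.5 (50%), PC2 0.2941 (29.41%), PC3 0.2059 (20.59%);  cumulative: 0.5, 0.7941, 1


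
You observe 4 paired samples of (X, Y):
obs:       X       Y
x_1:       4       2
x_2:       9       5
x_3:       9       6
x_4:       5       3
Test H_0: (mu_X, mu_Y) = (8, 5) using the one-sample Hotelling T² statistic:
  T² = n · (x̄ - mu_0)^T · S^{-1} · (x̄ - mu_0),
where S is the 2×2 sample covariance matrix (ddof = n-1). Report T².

Step 1 — sample mean vector:
  mean(X) = (4 + 9 + 9 + 5) / 4 = 27/4 = 6.75
  mean(Y) = (2 + 5 + 6 + 3) / 4 = 16/4 = 4
  x̄ = (6.75, 4),  deviation x̄ - mu_0 = (6.75, 4) - (8, 5) = (-1.25, -1).

Step 2 — sample covariance matrix, S[i,j] = (1/(n-1)) · Σ_k (x_{k,i} - mean_i) · (x_{k,j} - mean_j), divisor n-1 = 3:
  S[X,X] = ((-2.75)·(-2.75) + (2.25)·(2.25) + (2.25)·(2.25) + (-1.75)·(-1.75)) / 3 = 20.75/3 = 6.9167
  S[X,Y] = ((-2.75)·(-2) + (2.25)·(1) + (2.25)·(2) + (-1.75)·(-1)) / 3 = 14/3 = 4.6667
  S[Y,Y] = ((-2)·(-2) + (1)·(1) + (2)·(2) + (-1)·(-1)) / 3 = 10/3 = 3.3333
  S = [[6.9167, 4.6667],
 [4.6667, 3.3333]].

Step 3 — invert S. det(S) = 6.9167·3.3333 - (4.6667)² = 1.2778.
  S^{-1} = (1/det) · [[d, -b], [-b, a]] = [[2.6087, -3.6522],
 [-3.6522, 5.413]].

Step 4 — quadratic form (x̄ - mu_0)^T · S^{-1} · (x̄ - mu_0):
  S^{-1} · (x̄ - mu_0) = (0.3913, -0.8478),
  (x̄ - mu_0)^T · [...] = (-1.25)·(0.3913) + (-1)·(-0.8478) = 0.3587.

Step 5 — scale by n: T² = 4 · 0.3587 = 1.4348.

T² ≈ 1.4348


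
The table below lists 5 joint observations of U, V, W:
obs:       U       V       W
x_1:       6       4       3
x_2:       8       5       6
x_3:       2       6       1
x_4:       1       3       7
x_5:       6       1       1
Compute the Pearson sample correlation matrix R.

Step 1 — column means:
  mean(U) = (6 + 8 + 2 + 1 + 6) / 5 = 23/5 = 4.6
  mean(V) = (4 + 5 + 6 + 3 + 1) / 5 = 19/5 = 3.8
  mean(W) = (3 + 6 + 1 + 7 + 1) / 5 = 18/5 = 3.6

Step 2 — sample variances and covariances s[i,j] = (1/(n-1)) · Σ_k (x_{k,i} - mean_i) · (x_{k,j} - mean_j), with n-1 = 4:
  s[U,U] = ((1.4)·(1.4) + (3.4)·(3.4) + (-2.6)·(-2.6) + (-3.6)·(-3.6) + (1.4)·(1.4)) / 4 = 35.2/4 = 8.8
  s[U,V] = ((1.4)·(0.2) + (3.4)·(1.2) + (-2.6)·(2.2) + (-3.6)·(-0.8) + (1.4)·(-2.8)) / 4 = -2.4/4 = -0.6
  s[U,W] = ((1.4)·(-0.6) + (3.4)·(2.4) + (-2.6)·(-2.6) + (-3.6)·(3.4) + (1.4)·(-2.6)) / 4 = -1.8/4 = -0.45
  s[V,V] = ((0.2)·(0.2) + (1.2)·(1.2) + (2.2)·(2.2) + (-0.8)·(-0.8) + (-2.8)·(-2.8)) / 4 = 14.8/4 = 3.7
  s[V,W] = ((0.2)·(-0.6) + (1.2)·(2.4) + (2.2)·(-2.6) + (-0.8)·(3.4) + (-2.8)·(-2.6)) / 4 = 1.6/4 = 0.4
  s[W,W] = ((-0.6)·(-0.6) + (2.4)·(2.4) + (-2.6)·(-2.6) + (3.4)·(3.4) + (-2.6)·(-2.6)) / 4 = 31.2/4 = 7.8
  Sample standard deviations s_i = √(s[i,i]):
  s(U) = √(8.8) = 2.9665
  s(V) = √(3.7) = 1.9235
  s(W) = √(7.8) = 2.7928

Step 3 — r_{ij} = s_{ij} / (s_i · s_j):
  r[U,U] = 1 (diagonal).
  r[U,V] = -0.6 / (2.9665 · 1.9235) = -0.6 / 5.7061 = -0.1051
  r[U,W] = -0.45 / (2.9665 · 2.7928) = -0.45 / 8.2849 = -0.0543
  r[V,V] = 1 (diagonal).
  r[V,W] = 0.4 / (1.9235 · 2.7928) = 0.4 / 5.3722 = 0.0745
  r[W,W] = 1 (diagonal).

R is symmetric with unit diagonal. Assembling:

R = [[1, -0.1051, -0.0543],
 [-0.1051, 1, 0.0745],
 [-0.0543, 0.0745, 1]]


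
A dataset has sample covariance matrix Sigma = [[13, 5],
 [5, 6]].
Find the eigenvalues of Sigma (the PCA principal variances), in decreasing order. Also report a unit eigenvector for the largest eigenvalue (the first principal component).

Step 1 — characteristic polynomial of 2×2 Sigma:
  det(Sigma - λI) = λ² - trace · λ + det = 0.
  trace = 13 + 6 = 19, det = 13·6 - (5)² = 53.
Step 2 — discriminant:
  Δ = trace² - 4·det = 361 - 212 = 149.
Step 3 — eigenvalues:
  λ = (trace ± √Δ)/2 = (19 ± 12.2066)/2,
  λ_1 = 15.6033,  λ_2 = 3.3967.

Step 4 — unit eigenvector for λ_1: solve (Sigma - λ_1 I)v = 0. First row:
  (13 - 15.6033)·v_x + (5)·v_y = 0, i.e. (-2.6033)·v_x + (5)·v_y = 0,
  so v ∝ (b, λ_1 - a) = (5, 2.6033) = u.
  ||u|| = √((5)² + (2.6033)²) = √(31.7771) ≈ 5.6371,
  v_1 = u/||u|| ≈ (0.887, 0.4618) (||v_1|| = 1).

λ_1 = 15.6033,  λ_2 = 3.3967;  v_1 ≈ (0.887, 0.4618)


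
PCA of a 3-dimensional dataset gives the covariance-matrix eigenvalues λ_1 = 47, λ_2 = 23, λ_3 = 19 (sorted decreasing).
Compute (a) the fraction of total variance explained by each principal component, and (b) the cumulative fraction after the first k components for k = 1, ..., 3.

Step 1 — total variance = trace(Sigma) = Σ λ_i = 47 + 23 + 19 = 89.

Step 2 — fraction explained by component i = λ_i / Σ λ:
  PC1: 47/89 = 0.5281
  PC2: 23/89 = 0.2584
  PC3: 19/89 = 0.2135

Step 3 — cumulative fraction after k components = (λ_1 + ... + λ_k) / Σ λ:
  k = 1: 47/89 = 0.5281
  k = 2: (47 + 23)/89 = 70/89 = 0.7865
  k = 3: (47 + 23 + 19)/89 = 89/89 = 1

Summary (fraction, with percent):

explained: PC1 0.5281 (52.81%), PC2 0.2584 (25.84%), PC3 0.2135 (21.35%);  cumulative: 0.5281, 0.7865, 1


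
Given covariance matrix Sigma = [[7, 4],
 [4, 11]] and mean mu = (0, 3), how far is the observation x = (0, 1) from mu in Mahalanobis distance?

Step 1 — centre the observation: (x - mu) = (0, -2).

Step 2 — invert Sigma. det(Sigma) = 7·11 - (4)² = 61.
  Sigma^{-1} = (1/det) · [[d, -b], [-b, a]] = [[0.1803, -0.0656],
 [-0.0656, 0.1148]].

Step 3 — form the quadratic (x - mu)^T · Sigma^{-1} · (x - mu):
  Sigma^{-1} · (x - mu) = (0.1311, -0.2295).
  (x - mu)^T · [Sigma^{-1} · (x - mu)] = (0)·(0.1311) + (-2)·(-0.2295) = 0.459.

Step 4 — take square root: d = √(0.459) ≈ 0.6775.

d(x, mu) = √(0.459) ≈ 0.6775


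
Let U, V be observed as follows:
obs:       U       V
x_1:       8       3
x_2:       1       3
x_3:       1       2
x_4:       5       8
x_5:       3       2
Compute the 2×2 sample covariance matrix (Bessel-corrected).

Step 1 — column means:
  mean(U) = (8 + 1 + 1 + 5 + 3) / 5 = 18/5 = 3.6
  mean(V) = (3 + 3 + 2 + 8 + 2) / 5 = 18/5 = 3.6

Step 2 — sample covariance S[i,j] = (1/(n-1)) · Σ_k (x_{k,i} - mean_i) · (x_{k,j} - mean_j), with n-1 = 4.
  S[U,U] = ((4.4)·(4.4) + (-2.6)·(-2.6) + (-2.6)·(-2.6) + (1.4)·(1.4) + (-0.6)·(-0.6)) / 4 = 35.2/4 = 8.8
  S[U,V] = ((4.4)·(-0.6) + (-2.6)·(-0.6) + (-2.6)·(-1.6) + (1.4)·(4.4) + (-0.6)·(-1.6)) / 4 = 10.2/4 = 2.55
  S[V,V] = ((-0.6)·(-0.6) + (-0.6)·(-0.6) + (-1.6)·(-1.6) + (4.4)·(4.4) + (-1.6)·(-1.6)) / 4 = 25.2/4 = 6.3

S is symmetric (S[j,i] = S[i,j]). Assembling:

S = [[8.8, 2.55],
 [2.55, 6.3]]


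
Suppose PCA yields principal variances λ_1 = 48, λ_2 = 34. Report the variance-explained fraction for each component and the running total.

Step 1 — total variance = trace(Sigma) = Σ λ_i = 48 + 34 = 82.

Step 2 — fraction explained by component i = λ_i / Σ λ:
  PC1: 48/82 = 0.5854
  PC2: 34/82 = 0.4146

Step 3 — cumulative fraction after k components = (λ_1 + ... + λ_k) / Σ λ:
  k = 1: 48/82 = 0.5854
  k = 2: (48 + 34)/82 = 82/82 = 1

Summary (fraction, with percent):

explained: PC1 0.5854 (58.54%), PC2 0.4146 (41.46%);  cumulative: 0.5854, 1


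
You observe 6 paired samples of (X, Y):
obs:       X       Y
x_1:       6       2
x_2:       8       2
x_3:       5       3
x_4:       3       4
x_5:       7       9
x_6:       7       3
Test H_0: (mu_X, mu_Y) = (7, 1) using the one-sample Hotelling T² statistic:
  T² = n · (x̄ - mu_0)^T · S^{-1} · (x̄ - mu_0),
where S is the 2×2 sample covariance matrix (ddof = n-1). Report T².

Step 1 — sample mean vector:
  mean(X) = (6 + 8 + 5 + 3 + 7 + 7) / 6 = 36/6 = 6
  mean(Y) = (2 + 2 + 3 + 4 + 9 + 3) / 6 = 23/6 = 3.8333
  x̄ = (6, 3.8333),  deviation x̄ - mu_0 = (6, 3.8333) - (7, 1) = (-1, 2.8333).

Step 2 — sample covariance matrix, S[i,j] = (1/(n-1)) · Σ_k (x_{k,i} - mean_i) · (x_{k,j} - mean_j), divisor n-1 = 5:
  S[X,X] = ((0)·(0) + (2)·(2) + (-1)·(-1) + (-3)·(-3) + (1)·(1) + (1)·(1)) / 5 = 16/5 = 3.2
  S[X,Y] = ((0)·(-1.8333) + (2)·(-1.8333) + (-1)·(-0.8333) + (-3)·(0.1667) + (1)·(5.1667) + (1)·(-0.8333)) / 5 = 1/5 = 0.2
  S[Y,Y] = ((-1.8333)·(-1.8333) + (-1.8333)·(-1.8333) + (-0.8333)·(-0.8333) + (0.1667)·(0.1667) + (5.1667)·(5.1667) + (-0.8333)·(-0.8333)) / 5 = 34.8333/5 = 6.9667
  S = [[3.2, 0.2],
 [0.2, 6.9667]].

Step 3 — invert S. det(S) = 3.2·6.9667 - (0.2)² = 22.2533.
  S^{-1} = (1/det) · [[d, -b], [-b, a]] = [[0.3131, -0.009],
 [-0.009, 0.1438]].

Step 4 — quadratic form (x̄ - mu_0)^T · S^{-1} · (x̄ - mu_0):
  S^{-1} · (x̄ - mu_0) = (-0.3385, 0.4164),
  (x̄ - mu_0)^T · [...] = (-1)·(-0.3385) + (2.8333)·(0.4164) = 1.5184.

Step 5 — scale by n: T² = 6 · 1.5184 = 9.1102.

T² ≈ 9.1102


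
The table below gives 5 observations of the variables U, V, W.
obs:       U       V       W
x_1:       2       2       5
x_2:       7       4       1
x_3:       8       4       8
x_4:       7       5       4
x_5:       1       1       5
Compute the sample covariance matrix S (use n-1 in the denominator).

Step 1 — column means:
  mean(U) = (2 + 7 + 8 + 7 + 1) / 5 = 25/5 = 5
  mean(V) = (2 + 4 + 4 + 5 + 1) / 5 = 16/5 = 3.2
  mean(W) = (5 + 1 + 8 + 4 + 5) / 5 = 23/5 = 4.6

Step 2 — sample covariance S[i,j] = (1/(n-1)) · Σ_k (x_{k,i} - mean_i) · (x_{k,j} - mean_j), with n-1 = 4.
  S[U,U] = ((-3)·(-3) + (2)·(2) + (3)·(3) + (2)·(2) + (-4)·(-4)) / 4 = 42/4 = 10.5
  S[U,V] = ((-3)·(-1.2) + (2)·(0.8) + (3)·(0.8) + (2)·(1.8) + (-4)·(-2.2)) / 4 = 20/4 = 5
  S[U,W] = ((-3)·(0.4) + (2)·(-3.6) + (3)·(3.4) + (2)·(-0.6) + (-4)·(0.4)) / 4 = -1/4 = -0.25
  S[V,V] = ((-1.2)·(-1.2) + (0.8)·(0.8) + (0.8)·(0.8) + (1.8)·(1.8) + (-2.2)·(-2.2)) / 4 = 10.8/4 = 2.7
  S[V,W] = ((-1.2)·(0.4) + (0.8)·(-3.6) + (0.8)·(3.4) + (1.8)·(-0.6) + (-2.2)·(0.4)) / 4 = -2.6/4 = -0.65
  S[W,W] = ((0.4)·(0.4) + (-3.6)·(-3.6) + (3.4)·(3.4) + (-0.6)·(-0.6) + (0.4)·(0.4)) / 4 = 25.2/4 = 6.3

S is symmetric (S[j,i] = S[i,j]). Assembling:

S = [[10.5, 5, -0.25],
 [5, 2.7, -0.65],
 [-0.25, -0.65, 6.3]]


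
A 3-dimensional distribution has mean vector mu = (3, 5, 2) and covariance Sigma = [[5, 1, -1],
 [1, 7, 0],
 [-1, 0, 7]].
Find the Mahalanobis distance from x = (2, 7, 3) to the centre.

Step 1 — centre the observation: (x - mu) = (-1, 2, 1).

Step 2 — invert Sigma (cofactor / det for 3×3, or solve directly):
  Sigma^{-1} = [[0.2121, -0.0303, 0.0303],
 [-0.0303, 0.1472, -0.0043],
 [0.0303, -0.0043, 0.1472]].

Step 3 — form the quadratic (x - mu)^T · Sigma^{-1} · (x - mu):
  Sigma^{-1} · (x - mu) = (-0.2424, 0.3203, 0.1082).
  (x - mu)^T · [Sigma^{-1} · (x - mu)] = (-1)·(-0.2424) + (2)·(0.3203) + (1)·(0.1082) = 0.9913.

Step 4 — take square root: d = √(0.9913) ≈ 0.9957.

d(x, mu) = √(0.9913) ≈ 0.9957


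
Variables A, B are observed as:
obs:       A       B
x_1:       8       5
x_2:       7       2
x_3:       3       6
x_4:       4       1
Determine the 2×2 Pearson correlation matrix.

Step 1 — column means:
  mean(A) = (8 + 7 + 3 + 4) / 4 = 22/4 = 5.5
  mean(B) = (5 + 2 + 6 + 1) / 4 = 14/4 = 3.5

Step 2 — sample variances and covariances s[i,j] = (1/(n-1)) · Σ_k (x_{k,i} - mean_i) · (x_{k,j} - mean_j), with n-1 = 3:
  s[A,A] = ((2.5)·(2.5) + (1.5)·(1.5) + (-2.5)·(-2.5) + (-1.5)·(-1.5)) / 3 = 17/3 = 5.6667
  s[A,B] = ((2.5)·(1.5) + (1.5)·(-1.5) + (-2.5)·(2.5) + (-1.5)·(-2.5)) / 3 = -1/3 = -0.3333
  s[B,B] = ((1.5)·(1.5) + (-1.5)·(-1.5) + (2.5)·(2.5) + (-2.5)·(-2.5)) / 3 = 17/3 = 5.6667
  Sample standard deviations s_i = √(s[i,i]):
  s(A) = √(5.6667) = 2.3805
  s(B) = √(5.6667) = 2.3805

Step 3 — r_{ij} = s_{ij} / (s_i · s_j):
  r[A,A] = 1 (diagonal).
  r[A,B] = -0.3333 / (2.3805 · 2.3805) = -0.3333 / 5.6667 = -0.0588
  r[B,B] = 1 (diagonal).

R is symmetric with unit diagonal. Assembling:

R = [[1, -0.0588],
 [-0.0588, 1]]


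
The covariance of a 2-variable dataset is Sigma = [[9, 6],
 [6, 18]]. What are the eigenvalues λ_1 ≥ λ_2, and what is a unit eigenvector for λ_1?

Step 1 — characteristic polynomial of 2×2 Sigma:
  det(Sigma - λI) = λ² - trace · λ + det = 0.
  trace = 9 + 18 = 27, det = 9·18 - (6)² = 126.
Step 2 — discriminant:
  Δ = trace² - 4·det = 729 - 504 = 225.
Step 3 — eigenvalues:
  λ = (trace ± √Δ)/2 = (27 ± 15)/2,
  λ_1 = 21,  λ_2 = 6.

Step 4 — unit eigenvector for λ_1: solve (Sigma - λ_1 I)v = 0. First row:
  (9 - 21)·v_x + (6)·v_y = 0, i.e. (-12)·v_x + (6)·v_y = 0,
  so v ∝ (b, λ_1 - a) = (6, 12) = u.
  ||u|| = √((6)² + (12)²) = √(180) ≈ 13.4164,
  v_1 = u/||u|| ≈ (0.4472, 0.8944) (||v_1|| = 1).

λ_1 = 21,  λ_2 = 6;  v_1 ≈ (0.4472, 0.8944)


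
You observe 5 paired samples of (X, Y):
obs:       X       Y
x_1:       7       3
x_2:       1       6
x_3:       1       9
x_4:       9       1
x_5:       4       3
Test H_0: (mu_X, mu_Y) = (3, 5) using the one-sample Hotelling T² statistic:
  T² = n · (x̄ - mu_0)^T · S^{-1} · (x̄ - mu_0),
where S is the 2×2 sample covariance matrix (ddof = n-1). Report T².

Step 1 — sample mean vector:
  mean(X) = (7 + 1 + 1 + 9 + 4) / 5 = 22/5 = 4.4
  mean(Y) = (3 + 6 + 9 + 1 + 3) / 5 = 22/5 = 4.4
  x̄ = (4.4, 4.4),  deviation x̄ - mu_0 = (4.4, 4.4) - (3, 5) = (1.4, -0.6).

Step 2 — sample covariance matrix, S[i,j] = (1/(n-1)) · Σ_k (x_{k,i} - mean_i) · (x_{k,j} - mean_j), divisor n-1 = 4:
  S[X,X] = ((2.6)·(2.6) + (-3.4)·(-3.4) + (-3.4)·(-3.4) + (4.6)·(4.6) + (-0.4)·(-0.4)) / 4 = 51.2/4 = 12.8
  S[X,Y] = ((2.6)·(-1.4) + (-3.4)·(1.6) + (-3.4)·(4.6) + (4.6)·(-3.4) + (-0.4)·(-1.4)) / 4 = -39.8/4 = -9.95
  S[Y,Y] = ((-1.4)·(-1.4) + (1.6)·(1.6) + (4.6)·(4.6) + (-3.4)·(-3.4) + (-1.4)·(-1.4)) / 4 = 39.2/4 = 9.8
  S = [[12.8, -9.95],
 [-9.95, 9.8]].

Step 3 — invert S. det(S) = 12.8·9.8 - (-9.95)² = 26.4375.
  S^{-1} = (1/det) · [[d, -b], [-b, a]] = [[0.3707, 0.3764],
 [0.3764, 0.4842]].

Step 4 — quadratic form (x̄ - mu_0)^T · S^{-1} · (x̄ - mu_0):
  S^{-1} · (x̄ - mu_0) = (0.2931, 0.2364),
  (x̄ - mu_0)^T · [...] = (1.4)·(0.2931) + (-0.6)·(0.2364) = 0.2686.

Step 5 — scale by n: T² = 5 · 0.2686 = 1.3428.

T² ≈ 1.3428


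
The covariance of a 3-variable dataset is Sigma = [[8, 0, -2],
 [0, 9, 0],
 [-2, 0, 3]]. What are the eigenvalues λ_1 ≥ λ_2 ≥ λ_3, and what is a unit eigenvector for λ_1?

Step 1 — characteristic polynomial p(λ) = det(λI - Sigma) = λ³ - tr·λ² + c_1·λ - det, where tr = trace, c_1 = sum of the principal 2×2 minors, det = det(Sigma):
  tr = 8 + 9 + 3 = 20,
  c_1 = (8·9 - (0)²) + (8·3 - (-2)²) + (9·3 - (0)²) = 72 + 20 + 27 = 119,
  det = 8·(9·3 - (0)²) - (0)·((0)·3 - (0)·(-2)) + (-2)·((0)·(0) - 9·(-2)) = 8·(27) - (0)·(0) + (-2)·(18) = 180.
  So p(λ) = λ³ - 20λ² + 119λ - 180.
Step 2 — look for an integer root (rational root theorem: any rational root is an integer divisor of 180). Testing λ = 9:
  p(9) = 729 - 1620 + 1071 - 180 = 0  ✓
  Dividing out (λ - 9): p(λ) = (λ - 9)(λ² - 11λ + 20).
Step 3 — remaining eigenvalues from the quadratic λ² - 11λ + 20 = 0:
  Δ = 11² - 4·20 = 121 - 80 = 41,  λ = (11 ± √41)/2 = (11 ± 6.4031)/2 ≈ 8.7016 or 2.2984.
  Sorted: λ_1 = 9,  λ_2 = 8.7016,  λ_3 = 2.2984  (check: sum = 20 = tr ✓).

Step 4 — unit eigenvector for λ_1 = 9: v spans the null space of (Sigma - λ_1 I), whose rows are
  r_1 = (-1, 0, -2),  r_2 = (0, 0, 0),  r_3 = (-2, 0, -6).
  v is orthogonal to every row, so take v ∝ r_1 × r_3 = ((0)·(-6) - (-2)·(0), (-2)·(-2) - (-1)·(-6), (-1)·(0) - (0)·(-2)) = (0, -2, 0).
  Rescale (divide by 2; multiply by -1 so the first nonzero entry is positive): u = (0, 1, 0).
  ||u|| = √((0)² + (1)² + (0)²) = √(1) = 1,  v_1 = u/||u|| ≈ (0, 1, 0) (||v_1|| = 1).

λ_1 = 9,  λ_2 = 8.7016,  λ_3 = 2.2984;  v_1 ≈ (0, 1, 0)


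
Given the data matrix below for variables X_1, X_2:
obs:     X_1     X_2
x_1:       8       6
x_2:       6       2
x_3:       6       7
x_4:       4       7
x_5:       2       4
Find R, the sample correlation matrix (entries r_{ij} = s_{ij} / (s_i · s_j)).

Step 1 — column means:
  mean(X_1) = (8 + 6 + 6 + 4 + 2) / 5 = 26/5 = 5.2
  mean(X_2) = (6 + 2 + 7 + 7 + 4) / 5 = 26/5 = 5.2

Step 2 — sample variances and covariances s[i,j] = (1/(n-1)) · Σ_k (x_{k,i} - mean_i) · (x_{k,j} - mean_j), with n-1 = 4:
  s[X_1,X_1] = ((2.8)·(2.8) + (0.8)·(0.8) + (0.8)·(0.8) + (-1.2)·(-1.2) + (-3.2)·(-3.2)) / 4 = 20.8/4 = 5.2
  s[X_1,X_2] = ((2.8)·(0.8) + (0.8)·(-3.2) + (0.8)·(1.8) + (-1.2)·(1.8) + (-3.2)·(-1.2)) / 4 = 2.8/4 = 0.7
  s[X_2,X_2] = ((0.8)·(0.8) + (-3.2)·(-3.2) + (1.8)·(1.8) + (1.8)·(1.8) + (-1.2)·(-1.2)) / 4 = 18.8/4 = 4.7
  Sample standard deviations s_i = √(s[i,i]):
  s(X_1) = √(5.2) = 2.2804
  s(X_2) = √(4.7) = 2.1679

Step 3 — r_{ij} = s_{ij} / (s_i · s_j):
  r[X_1,X_1] = 1 (diagonal).
  r[X_1,X_2] = 0.7 / (2.2804 · 2.1679) = 0.7 / 4.9437 = 0.1416
  r[X_2,X_2] = 1 (diagonal).

R is symmetric with unit diagonal. Assembling:

R = [[1, 0.1416],
 [0.1416, 1]]


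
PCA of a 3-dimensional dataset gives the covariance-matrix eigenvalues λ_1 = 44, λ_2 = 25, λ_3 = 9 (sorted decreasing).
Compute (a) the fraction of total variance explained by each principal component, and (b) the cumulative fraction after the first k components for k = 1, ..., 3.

Step 1 — total variance = trace(Sigma) = Σ λ_i = 44 + 25 + 9 = 78.

Step 2 — fraction explained by component i = λ_i / Σ λ:
  PC1: 44/78 = 0.5641
  PC2: 25/78 = 0.3205
  PC3: 9/78 = 0.1154

Step 3 — cumulative fraction after k components = (λ_1 + ... + λ_k) / Σ λ:
  k = 1: 44/78 = 0.5641
  k = 2: (44 + 25)/78 = 69/78 = 0.8846
  k = 3: (44 + 25 + 9)/78 = 78/78 = 1

Summary (fraction, with percent):

explained: PC1 0.5641 (56.41%), PC2 0.3205 (32.05%), PC3 0.1154 (11.54%);  cumulative: 0.5641, 0.8846, 1


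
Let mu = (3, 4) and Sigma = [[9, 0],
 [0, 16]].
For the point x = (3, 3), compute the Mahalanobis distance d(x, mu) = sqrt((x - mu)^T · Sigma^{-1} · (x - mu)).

Step 1 — centre the observation: (x - mu) = (0, -1).

Step 2 — invert Sigma. det(Sigma) = 9·16 - (0)² = 144.
  Sigma^{-1} = (1/det) · [[d, -b], [-b, a]] = [[0.1111, 0],
 [0, 0.0625]].

Step 3 — form the quadratic (x - mu)^T · Sigma^{-1} · (x - mu):
  Sigma^{-1} · (x - mu) = (0, -0.0625).
  (x - mu)^T · [Sigma^{-1} · (x - mu)] = (0)·(0) + (-1)·(-0.0625) = 0.0625.

Step 4 — take square root: d = √(0.0625) ≈ 0.25.

d(x, mu) = √(0.0625) ≈ 0.25


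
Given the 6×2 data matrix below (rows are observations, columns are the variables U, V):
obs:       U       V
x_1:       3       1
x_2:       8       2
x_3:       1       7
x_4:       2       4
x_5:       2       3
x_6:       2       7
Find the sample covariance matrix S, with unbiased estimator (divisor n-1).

Step 1 — column means:
  mean(U) = (3 + 8 + 1 + 2 + 2 + 2) / 6 = 18/6 = 3
  mean(V) = (1 + 2 + 7 + 4 + 3 + 7) / 6 = 24/6 = 4

Step 2 — sample covariance S[i,j] = (1/(n-1)) · Σ_k (x_{k,i} - mean_i) · (x_{k,j} - mean_j), with n-1 = 5.
  S[U,U] = ((0)·(0) + (5)·(5) + (-2)·(-2) + (-1)·(-1) + (-1)·(-1) + (-1)·(-1)) / 5 = 32/5 = 6.4
  S[U,V] = ((0)·(-3) + (5)·(-2) + (-2)·(3) + (-1)·(0) + (-1)·(-1) + (-1)·(3)) / 5 = -18/5 = -3.6
  S[V,V] = ((-3)·(-3) + (-2)·(-2) + (3)·(3) + (0)·(0) + (-1)·(-1) + (3)·(3)) / 5 = 32/5 = 6.4

S is symmetric (S[j,i] = S[i,j]). Assembling:

S = [[6.4, -3.6],
 [-3.6, 6.4]]


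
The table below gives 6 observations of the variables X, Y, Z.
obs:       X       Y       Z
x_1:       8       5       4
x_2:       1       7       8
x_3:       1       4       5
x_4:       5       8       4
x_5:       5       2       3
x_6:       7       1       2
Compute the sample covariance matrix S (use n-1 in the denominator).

Step 1 — column means:
  mean(X) = (8 + 1 + 1 + 5 + 5 + 7) / 6 = 27/6 = 4.5
  mean(Y) = (5 + 7 + 4 + 8 + 2 + 1) / 6 = 27/6 = 4.5
  mean(Z) = (4 + 8 + 5 + 4 + 3 + 2) / 6 = 26/6 = 4.3333

Step 2 — sample covariance S[i,j] = (1/(n-1)) · Σ_k (x_{k,i} - mean_i) · (x_{k,j} - mean_j), with n-1 = 5.
  S[X,X] = ((3.5)·(3.5) + (-3.5)·(-3.5) + (-3.5)·(-3.5) + (0.5)·(0.5) + (0.5)·(0.5) + (2.5)·(2.5)) / 5 = 43.5/5 = 8.7
  S[X,Y] = ((3.5)·(0.5) + (-3.5)·(2.5) + (-3.5)·(-0.5) + (0.5)·(3.5) + (0.5)·(-2.5) + (2.5)·(-3.5)) / 5 = -13.5/5 = -2.7
  S[X,Z] = ((3.5)·(-0.3333) + (-3.5)·(3.6667) + (-3.5)·(0.6667) + (0.5)·(-0.3333) + (0.5)·(-1.3333) + (2.5)·(-2.3333)) / 5 = -23/5 = -4.6
  S[Y,Y] = ((0.5)·(0.5) + (2.5)·(2.5) + (-0.5)·(-0.5) + (3.5)·(3.5) + (-2.5)·(-2.5) + (-3.5)·(-3.5)) / 5 = 37.5/5 = 7.5
  S[Y,Z] = ((0.5)·(-0.3333) + (2.5)·(3.6667) + (-0.5)·(0.6667) + (3.5)·(-0.3333) + (-2.5)·(-1.3333) + (-3.5)·(-2.3333)) / 5 = 19/5 = 3.8
  S[Z,Z] = ((-0.3333)·(-0.3333) + (3.6667)·(3.6667) + (0.6667)·(0.6667) + (-0.3333)·(-0.3333) + (-1.3333)·(-1.3333) + (-2.3333)·(-2.3333)) / 5 = 21.3333/5 = 4.2667

S is symmetric (S[j,i] = S[i,j]). Assembling:

S = [[8.7, -2.7, -4.6],
 [-2.7, 7.5, 3.8],
 [-4.6, 3.8, 4.2667]]


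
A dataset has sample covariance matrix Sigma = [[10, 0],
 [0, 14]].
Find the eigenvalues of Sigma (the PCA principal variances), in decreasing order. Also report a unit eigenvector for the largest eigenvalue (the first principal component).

Step 1 — characteristic polynomial of 2×2 Sigma:
  det(Sigma - λI) = λ² - trace · λ + det = 0.
  trace = 10 + 14 = 24, det = 10·14 - (0)² = 140.
Step 2 — discriminant:
  Δ = trace² - 4·det = 576 - 560 = 16.
Step 3 — eigenvalues:
  λ = (trace ± √Δ)/2 = (24 ± 4)/2,
  λ_1 = 14,  λ_2 = 10.

Step 4 — unit eigenvector for λ_1: Sigma is diagonal, so its eigenvectors are the coordinate axes. λ_1 = 14 is the diagonal entry on the second coordinate axis, hence
  v_1 = (0, 1) (||v_1|| = 1).

λ_1 = 14,  λ_2 = 10;  v_1 ≈ (0, 1)


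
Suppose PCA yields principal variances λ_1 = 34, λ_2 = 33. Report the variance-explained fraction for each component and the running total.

Step 1 — total variance = trace(Sigma) = Σ λ_i = 34 + 33 = 67.

Step 2 — fraction explained by component i = λ_i / Σ λ:
  PC1: 34/67 = 0.5075
  PC2: 33/67 = 0.4925

Step 3 — cumulative fraction after k components = (λ_1 + ... + λ_k) / Σ λ:
  k = 1: 34/67 = 0.5075
  k = 2: (34 + 33)/67 = 67/67 = 1

Summary (fraction, with percent):

explained: PC1 0.5075 (50.75%), PC2 0.4925 (49.25%);  cumulative: 0.5075, 1


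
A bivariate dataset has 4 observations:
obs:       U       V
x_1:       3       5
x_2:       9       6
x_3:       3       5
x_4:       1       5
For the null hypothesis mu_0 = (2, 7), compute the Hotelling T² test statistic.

Step 1 — sample mean vector:
  mean(U) = (3 + 9 + 3 + 1) / 4 = 16/4 = 4
  mean(V) = (5 + 6 + 5 + 5) / 4 = 21/4 = 5.25
  x̄ = (4, 5.25),  deviation x̄ - mu_0 = (4, 5.25) - (2, 7) = (2, -1.75).

Step 2 — sample covariance matrix, S[i,j] = (1/(n-1)) · Σ_k (x_{k,i} - mean_i) · (x_{k,j} - mean_j), divisor n-1 = 3:
  S[U,U] = ((-1)·(-1) + (5)·(5) + (-1)·(-1) + (-3)·(-3)) / 3 = 36/3 = 12
  S[U,V] = ((-1)·(-0.25) + (5)·(0.75) + (-1)·(-0.25) + (-3)·(-0.25)) / 3 = 5/3 = 1.6667
  S[V,V] = ((-0.25)·(-0.25) + (0.75)·(0.75) + (-0.25)·(-0.25) + (-0.25)·(-0.25)) / 3 = 0.75/3 = 0.25
  S = [[12, 1.6667],
 [1.6667, 0.25]].

Step 3 — invert S. det(S) = 12·0.25 - (1.6667)² = 0.2222.
  S^{-1} = (1/det) · [[d, -b], [-b, a]] = [[1.125, -7.5],
 [-7.5, 54]].

Step 4 — quadratic form (x̄ - mu_0)^T · S^{-1} · (x̄ - mu_0):
  S^{-1} · (x̄ - mu_0) = (15.375, -109.5),
  (x̄ - mu_0)^T · [...] = (2)·(15.375) + (-1.75)·(-109.5) = 222.375.

Step 5 — scale by n: T² = 4 · 222.375 = 889.5.

T² ≈ 889.5


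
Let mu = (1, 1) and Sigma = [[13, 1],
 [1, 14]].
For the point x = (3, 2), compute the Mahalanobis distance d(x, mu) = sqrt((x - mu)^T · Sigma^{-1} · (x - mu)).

Step 1 — centre the observation: (x - mu) = (2, 1).

Step 2 — invert Sigma. det(Sigma) = 13·14 - (1)² = 181.
  Sigma^{-1} = (1/det) · [[d, -b], [-b, a]] = [[0.0773, -0.0055],
 [-0.0055, 0.0718]].

Step 3 — form the quadratic (x - mu)^T · Sigma^{-1} · (x - mu):
  Sigma^{-1} · (x - mu) = (0.1492, 0.0608).
  (x - mu)^T · [Sigma^{-1} · (x - mu)] = (2)·(0.1492) + (1)·(0.0608) = 0.3591.

Step 4 — take square root: d = √(0.3591) ≈ 0.5993.

d(x, mu) = √(0.3591) ≈ 0.5993


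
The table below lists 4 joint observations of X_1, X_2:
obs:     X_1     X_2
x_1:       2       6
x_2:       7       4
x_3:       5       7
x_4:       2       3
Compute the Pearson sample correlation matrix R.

Step 1 — column means:
  mean(X_1) = (2 + 7 + 5 + 2) / 4 = 16/4 = 4
  mean(X_2) = (6 + 4 + 7 + 3) / 4 = 20/4 = 5

Step 2 — sample variances and covariances s[i,j] = (1/(n-1)) · Σ_k (x_{k,i} - mean_i) · (x_{k,j} - mean_j), with n-1 = 3:
  s[X_1,X_1] = ((-2)·(-2) + (3)·(3) + (1)·(1) + (-2)·(-2)) / 3 = 18/3 = 6
  s[X_1,X_2] = ((-2)·(1) + (3)·(-1) + (1)·(2) + (-2)·(-2)) / 3 = 1/3 = 0.3333
  s[X_2,X_2] = ((1)·(1) + (-1)·(-1) + (2)·(2) + (-2)·(-2)) / 3 = 10/3 = 3.3333
  Sample standard deviations s_i = √(s[i,i]):
  s(X_1) = √(6) = 2.4495
  s(X_2) = √(3.3333) = 1.8257

Step 3 — r_{ij} = s_{ij} / (s_i · s_j):
  r[X_1,X_1] = 1 (diagonal).
  r[X_1,X_2] = 0.3333 / (2.4495 · 1.8257) = 0.3333 / 4.4721 = 0.0745
  r[X_2,X_2] = 1 (diagonal).

R is symmetric with unit diagonal. Assembling:

R = [[1, 0.0745],
 [0.0745, 1]]


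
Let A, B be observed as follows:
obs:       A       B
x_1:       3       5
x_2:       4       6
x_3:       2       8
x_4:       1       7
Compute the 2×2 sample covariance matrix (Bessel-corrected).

Step 1 — column means:
  mean(A) = (3 + 4 + 2 + 1) / 4 = 10/4 = 2.5
  mean(B) = (5 + 6 + 8 + 7) / 4 = 26/4 = 6.5

Step 2 — sample covariance S[i,j] = (1/(n-1)) · Σ_k (x_{k,i} - mean_i) · (x_{k,j} - mean_j), with n-1 = 3.
  S[A,A] = ((0.5)·(0.5) + (1.5)·(1.5) + (-0.5)·(-0.5) + (-1.5)·(-1.5)) / 3 = 5/3 = 1.6667
  S[A,B] = ((0.5)·(-1.5) + (1.5)·(-0.5) + (-0.5)·(1.5) + (-1.5)·(0.5)) / 3 = -3/3 = -1
  S[B,B] = ((-1.5)·(-1.5) + (-0.5)·(-0.5) + (1.5)·(1.5) + (0.5)·(0.5)) / 3 = 5/3 = 1.6667

S is symmetric (S[j,i] = S[i,j]). Assembling:

S = [[1.6667, -1],
 [-1, 1.6667]]


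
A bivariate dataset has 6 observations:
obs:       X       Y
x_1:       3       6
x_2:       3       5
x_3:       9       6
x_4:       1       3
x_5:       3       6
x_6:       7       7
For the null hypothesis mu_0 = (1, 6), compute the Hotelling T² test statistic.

Step 1 — sample mean vector:
  mean(X) = (3 + 3 + 9 + 1 + 3 + 7) / 6 = 26/6 = 4.3333
  mean(Y) = (6 + 5 + 6 + 3 + 6 + 7) / 6 = 33/6 = 5.5
  x̄ = (4.3333, 5.5),  deviation x̄ - mu_0 = (4.3333, 5.5) - (1, 6) = (3.3333, -0.5).

Step 2 — sample covariance matrix, S[i,j] = (1/(n-1)) · Σ_k (x_{k,i} - mean_i) · (x_{k,j} - mean_j), divisor n-1 = 5:
  S[X,X] = ((-1.3333)·(-1.3333) + (-1.3333)·(-1.3333) + (4.6667)·(4.6667) + (-3.3333)·(-3.3333) + (-1.3333)·(-1.3333) + (2.6667)·(2.6667)) / 5 = 45.3333/5 = 9.0667
  S[X,Y] = ((-1.3333)·(0.5) + (-1.3333)·(-0.5) + (4.6667)·(0.5) + (-3.3333)·(-2.5) + (-1.3333)·(0.5) + (2.6667)·(1.5)) / 5 = 14/5 = 2.8
  S[Y,Y] = ((0.5)·(0.5) + (-0.5)·(-0.5) + (0.5)·(0.5) + (-2.5)·(-2.5) + (0.5)·(0.5) + (1.5)·(1.5)) / 5 = 9.5/5 = 1.9
  S = [[9.0667, 2.8],
 [2.8, 1.9]].

Step 3 — invert S. det(S) = 9.0667·1.9 - (2.8)² = 9.3867.
  S^{-1} = (1/det) · [[d, -b], [-b, a]] = [[0.2024, -0.2983],
 [-0.2983, 0.9659]].

Step 4 — quadratic form (x̄ - mu_0)^T · S^{-1} · (x̄ - mu_0):
  S^{-1} · (x̄ - mu_0) = (0.8239, -1.4773),
  (x̄ - mu_0)^T · [...] = (3.3333)·(0.8239) + (-0.5)·(-1.4773) = 3.4848.

Step 5 — scale by n: T² = 6 · 3.4848 = 20.9091.

T² ≈ 20.9091


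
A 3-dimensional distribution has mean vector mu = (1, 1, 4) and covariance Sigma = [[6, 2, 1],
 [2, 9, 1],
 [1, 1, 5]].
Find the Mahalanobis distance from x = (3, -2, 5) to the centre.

Step 1 — centre the observation: (x - mu) = (2, -3, 1).

Step 2 — invert Sigma (cofactor / det for 3×3, or solve directly):
  Sigma^{-1} = [[0.1841, -0.0377, -0.0293],
 [-0.0377, 0.1213, -0.0167],
 [-0.0293, -0.0167, 0.2092]].

Step 3 — form the quadratic (x - mu)^T · Sigma^{-1} · (x - mu):
  Sigma^{-1} · (x - mu) = (0.4519, -0.4561, 0.2008).
  (x - mu)^T · [Sigma^{-1} · (x - mu)] = (2)·(0.4519) + (-3)·(-0.4561) + (1)·(0.2008) = 2.4728.

Step 4 — take square root: d = √(2.4728) ≈ 1.5725.

d(x, mu) = √(2.4728) ≈ 1.5725


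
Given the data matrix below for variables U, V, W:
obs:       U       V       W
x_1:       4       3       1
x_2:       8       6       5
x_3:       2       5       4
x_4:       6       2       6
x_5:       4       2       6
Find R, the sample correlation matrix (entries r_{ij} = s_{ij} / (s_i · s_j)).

Step 1 — column means:
  mean(U) = (4 + 8 + 2 + 6 + 4) / 5 = 24/5 = 4.8
  mean(V) = (3 + 6 + 5 + 2 + 2) / 5 = 18/5 = 3.6
  mean(W) = (1 + 5 + 4 + 6 + 6) / 5 = 22/5 = 4.4

Step 2 — sample variances and covariances s[i,j] = (1/(n-1)) · Σ_k (x_{k,i} - mean_i) · (x_{k,j} - mean_j), with n-1 = 4:
  s[U,U] = ((-0.8)·(-0.8) + (3.2)·(3.2) + (-2.8)·(-2.8) + (1.2)·(1.2) + (-0.8)·(-0.8)) / 4 = 20.8/4 = 5.2
  s[U,V] = ((-0.8)·(-0.6) + (3.2)·(2.4) + (-2.8)·(1.4) + (1.2)·(-1.6) + (-0.8)·(-1.6)) / 4 = 3.6/4 = 0.9
  s[U,W] = ((-0.8)·(-3.4) + (3.2)·(0.6) + (-2.8)·(-0.4) + (1.2)·(1.6) + (-0.8)·(1.6)) / 4 = 6.4/4 = 1.6
  s[V,V] = ((-0.6)·(-0.6) + (2.4)·(2.4) + (1.4)·(1.4) + (-1.6)·(-1.6) + (-1.6)·(-1.6)) / 4 = 13.2/4 = 3.3
  s[V,W] = ((-0.6)·(-3.4) + (2.4)·(0.6) + (1.4)·(-0.4) + (-1.6)·(1.6) + (-1.6)·(1.6)) / 4 = -2.2/4 = -0.55
  s[W,W] = ((-3.4)·(-3.4) + (0.6)·(0.6) + (-0.4)·(-0.4) + (1.6)·(1.6) + (1.6)·(1.6)) / 4 = 17.2/4 = 4.3
  Sample standard deviations s_i = √(s[i,i]):
  s(U) = √(5.2) = 2.2804
  s(V) = √(3.3) = 1.8166
  s(W) = √(4.3) = 2.0736

Step 3 — r_{ij} = s_{ij} / (s_i · s_j):
  r[U,U] = 1 (diagonal).
  r[U,V] = 0.9 / (2.2804 · 1.8166) = 0.9 / 4.1425 = 0.2173
  r[U,W] = 1.6 / (2.2804 · 2.0736) = 1.6 / 4.7286 = 0.3384
  r[V,V] = 1 (diagonal).
  r[V,W] = -0.55 / (1.8166 · 2.0736) = -0.55 / 3.767 = -0.146
  r[W,W] = 1 (diagonal).

R is symmetric with unit diagonal. Assembling:

R = [[1, 0.2173, 0.3384],
 [0.2173, 1, -0.146],
 [0.3384, -0.146, 1]]


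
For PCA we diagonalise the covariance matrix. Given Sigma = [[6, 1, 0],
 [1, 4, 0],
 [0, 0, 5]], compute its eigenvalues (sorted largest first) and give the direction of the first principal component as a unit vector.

Step 1 — characteristic polynomial p(λ) = det(λI - Sigma) = λ³ - tr·λ² + c_1·λ - det, where tr = trace, c_1 = sum of the principal 2×2 minors, det = det(Sigma):
  tr = 6 + 4 + 5 = 15,
  c_1 = (6·4 - (1)²) + (6·5 - (0)²) + (4·5 - (0)²) = 23 + 30 + 20 = 73,
  det = 6·(4·5 - (0)²) - (1)·((1)·5 - (0)·(0)) + (0)·((1)·(0) - 4·(0)) = 6·(20) - (1)·(5) + (0)·(0) = 115.
  So p(λ) = λ³ - 15λ² + 73λ - 115.
Step 2 — look for an integer root (rational root theorem: any rational root is an integer divisor of 115). Testing λ = 5:
  p(5) = 125 - 375 + 365 - 115 = 0  ✓
  Dividing out (λ - 5): p(λ) = (λ - 5)(λ² - 10λ + 23).
Step 3 — remaining eigenvalues from the quadratic λ² - 10λ + 23 = 0:
  Δ = 10² - 4·23 = 100 - 92 = 8,  λ = (10 ± √8)/2 = (10 ± 2.8284)/2 ≈ 6.4142 or 3.5858.
  Sorted: λ_1 = 6.4142,  λ_2 = 5,  λ_3 = 3.5858  (check: sum = 15 = tr ✓).

Step 4 — unit eigenvector for λ_1 ≈ 6.4142: v spans the null space of (Sigma - λ_1 I), whose rows are
  r_1 = (-0.4142, 1, 0),  r_2 = (1, -2.4142, 0),  r_3 = (0, 0, -1.4142).
  v is orthogonal to every row, so take v ∝ r_1 × r_3 = ((1)·(-1.4142) - (0)·(0), (0)·(0) - (-0.4142)·(-1.4142), (-0.4142)·(0) - (1)·(0)) ≈ (-1.4142, -0.5858, 0).
  Rescale (multiply by -1 so the first nonzero entry is positive): u = (1.4142, 0.5858, 0).
  ||u|| = √((1.4142)² + (0.5858)² + (0)²) = √(2.3431) ≈ 1.5307,  v_1 = u/||u|| ≈ (0.9239, 0.3827, 0) (||v_1|| = 1).

λ_1 = 6.4142,  λ_2 = 5,  λ_3 = 3.5858;  v_1 ≈ (0.9239, 0.3827, 0)


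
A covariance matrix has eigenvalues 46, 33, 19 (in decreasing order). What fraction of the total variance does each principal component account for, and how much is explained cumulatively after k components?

Step 1 — total variance = trace(Sigma) = Σ λ_i = 46 + 33 + 19 = 98.

Step 2 — fraction explained by component i = λ_i / Σ λ:
  PC1: 46/98 = 0.4694
  PC2: 33/98 = 0.3367
  PC3: 19/98 = 0.1939

Step 3 — cumulative fraction after k components = (λ_1 + ... + λ_k) / Σ λ:
  k = 1: 46/98 = 0.4694
  k = 2: (46 + 33)/98 = 79/98 = 0.8061
  k = 3: (46 + 33 + 19)/98 = 98/98 = 1

Summary (fraction, with percent):

explained: PC1 0.4694 (46.94%), PC2 0.3367 (33.67%), PC3 0.1939 (19.39%);  cumulative: 0.4694, 0.8061, 1


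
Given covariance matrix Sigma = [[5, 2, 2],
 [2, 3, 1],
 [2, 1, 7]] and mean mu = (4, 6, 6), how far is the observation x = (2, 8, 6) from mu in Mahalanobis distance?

Step 1 — centre the observation: (x - mu) = (-2, 2, 0).

Step 2 — invert Sigma (cofactor / det for 3×3, or solve directly):
  Sigma^{-1} = [[0.2941, -0.1765, -0.0588],
 [-0.1765, 0.4559, -0.0147],
 [-0.0588, -0.0147, 0.1618]].

Step 3 — form the quadratic (x - mu)^T · Sigma^{-1} · (x - mu):
  Sigma^{-1} · (x - mu) = (-0.9412, 1.2647, 0.0882).
  (x - mu)^T · [Sigma^{-1} · (x - mu)] = (-2)·(-0.9412) + (2)·(1.2647) + (0)·(0.0882) = 4.4118.

Step 4 — take square root: d = √(4.4118) ≈ 2.1004.

d(x, mu) = √(4.4118) ≈ 2.1004
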